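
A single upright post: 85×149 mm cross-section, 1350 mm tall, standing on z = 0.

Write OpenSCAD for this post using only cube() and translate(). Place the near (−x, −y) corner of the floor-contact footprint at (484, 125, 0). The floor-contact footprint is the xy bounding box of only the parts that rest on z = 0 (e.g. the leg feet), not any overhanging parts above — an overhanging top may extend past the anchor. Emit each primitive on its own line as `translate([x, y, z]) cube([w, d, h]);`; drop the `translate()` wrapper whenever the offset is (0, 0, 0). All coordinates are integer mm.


translate([484, 125, 0]) cube([85, 149, 1350]);


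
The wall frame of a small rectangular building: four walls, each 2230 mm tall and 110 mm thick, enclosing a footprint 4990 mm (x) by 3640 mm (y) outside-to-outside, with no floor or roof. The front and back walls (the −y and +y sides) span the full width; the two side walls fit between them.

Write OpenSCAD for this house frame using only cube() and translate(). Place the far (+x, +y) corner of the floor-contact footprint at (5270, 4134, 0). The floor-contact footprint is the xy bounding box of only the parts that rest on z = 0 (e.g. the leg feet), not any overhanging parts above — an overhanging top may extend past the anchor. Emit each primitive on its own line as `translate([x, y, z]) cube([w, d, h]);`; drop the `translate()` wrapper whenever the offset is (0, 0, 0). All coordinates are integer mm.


translate([280, 494, 0]) cube([4990, 110, 2230]);
translate([280, 4024, 0]) cube([4990, 110, 2230]);
translate([280, 604, 0]) cube([110, 3420, 2230]);
translate([5160, 604, 0]) cube([110, 3420, 2230]);


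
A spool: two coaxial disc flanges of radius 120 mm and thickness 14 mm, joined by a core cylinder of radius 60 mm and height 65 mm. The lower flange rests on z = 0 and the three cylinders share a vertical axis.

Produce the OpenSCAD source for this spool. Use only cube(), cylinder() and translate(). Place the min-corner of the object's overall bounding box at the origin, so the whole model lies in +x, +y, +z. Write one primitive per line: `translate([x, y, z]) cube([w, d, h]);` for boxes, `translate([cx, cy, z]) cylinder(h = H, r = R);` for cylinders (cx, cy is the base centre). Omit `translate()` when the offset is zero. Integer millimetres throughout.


translate([120, 120, 0]) cylinder(h = 14, r = 120);
translate([120, 120, 14]) cylinder(h = 65, r = 60);
translate([120, 120, 79]) cylinder(h = 14, r = 120);


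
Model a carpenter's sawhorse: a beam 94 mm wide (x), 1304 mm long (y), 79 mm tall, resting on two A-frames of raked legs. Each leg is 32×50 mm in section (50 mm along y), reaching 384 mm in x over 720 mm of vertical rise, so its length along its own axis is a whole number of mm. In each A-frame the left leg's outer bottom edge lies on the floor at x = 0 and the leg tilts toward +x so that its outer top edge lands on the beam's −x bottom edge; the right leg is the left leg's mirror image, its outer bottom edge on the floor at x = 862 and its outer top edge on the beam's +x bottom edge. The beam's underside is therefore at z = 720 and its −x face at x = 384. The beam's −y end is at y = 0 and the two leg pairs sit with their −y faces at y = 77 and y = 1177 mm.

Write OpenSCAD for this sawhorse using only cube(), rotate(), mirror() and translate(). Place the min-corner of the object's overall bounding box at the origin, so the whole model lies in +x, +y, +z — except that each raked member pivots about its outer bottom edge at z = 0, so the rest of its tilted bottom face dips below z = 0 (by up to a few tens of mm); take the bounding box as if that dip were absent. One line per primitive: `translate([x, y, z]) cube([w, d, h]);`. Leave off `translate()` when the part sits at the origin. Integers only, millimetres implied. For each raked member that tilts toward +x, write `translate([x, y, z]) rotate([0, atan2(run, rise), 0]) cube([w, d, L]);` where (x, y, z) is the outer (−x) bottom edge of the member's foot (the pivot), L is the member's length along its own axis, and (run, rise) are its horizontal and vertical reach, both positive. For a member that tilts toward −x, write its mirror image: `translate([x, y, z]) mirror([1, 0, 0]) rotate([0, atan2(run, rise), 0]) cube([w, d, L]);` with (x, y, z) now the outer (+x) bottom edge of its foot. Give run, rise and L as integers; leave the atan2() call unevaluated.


translate([384, 0, 720]) cube([94, 1304, 79]);
translate([0, 77, 0]) rotate([0, atan2(384, 720), 0]) cube([32, 50, 816]);
translate([862, 77, 0]) mirror([1, 0, 0]) rotate([0, atan2(384, 720), 0]) cube([32, 50, 816]);
translate([0, 1177, 0]) rotate([0, atan2(384, 720), 0]) cube([32, 50, 816]);
translate([862, 1177, 0]) mirror([1, 0, 0]) rotate([0, atan2(384, 720), 0]) cube([32, 50, 816]);


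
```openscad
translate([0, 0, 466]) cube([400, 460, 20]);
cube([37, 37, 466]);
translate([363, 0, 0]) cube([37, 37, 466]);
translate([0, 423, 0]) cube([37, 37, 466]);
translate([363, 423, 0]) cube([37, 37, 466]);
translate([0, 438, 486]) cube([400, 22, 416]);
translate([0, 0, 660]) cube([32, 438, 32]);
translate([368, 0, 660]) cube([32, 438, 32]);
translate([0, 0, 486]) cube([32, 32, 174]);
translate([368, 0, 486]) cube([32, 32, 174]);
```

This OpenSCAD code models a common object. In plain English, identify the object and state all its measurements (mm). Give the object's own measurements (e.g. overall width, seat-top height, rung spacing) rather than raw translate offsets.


A chair. The seat is a 400×460×20 mm slab with its top at z = 486 mm, on four 37×37 mm corner legs (flush with the seat edges, standing on z = 0). A flat backrest 22 mm thick, 416 mm tall, spans the full seat width and rises from the seat top along its +y edge, rear face flush with the rear of the seat. Two armrests of 32×32 mm section run along each side from the seat's front edge to the front of the backrest, top faces 206 mm above the seat top and outer faces flush with the seat's x-edges; a 32×32 mm post under the front of each armrest stands on the seat at the front corner.


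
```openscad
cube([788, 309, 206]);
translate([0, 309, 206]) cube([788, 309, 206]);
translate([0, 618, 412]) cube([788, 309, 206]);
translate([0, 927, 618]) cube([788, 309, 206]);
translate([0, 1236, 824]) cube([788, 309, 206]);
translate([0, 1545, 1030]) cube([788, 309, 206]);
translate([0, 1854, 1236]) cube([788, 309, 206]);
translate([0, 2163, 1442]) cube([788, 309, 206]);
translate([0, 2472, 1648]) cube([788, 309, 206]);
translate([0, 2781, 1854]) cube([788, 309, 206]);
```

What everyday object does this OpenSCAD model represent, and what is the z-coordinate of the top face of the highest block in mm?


A staircase. The total rise is 2060 mm.

10 identical blocks, each offset up and back from the previous — a staircase. Each step is 206 mm tall and there are 10 of them, so the total rise is 10 × 206 = 2060 mm.


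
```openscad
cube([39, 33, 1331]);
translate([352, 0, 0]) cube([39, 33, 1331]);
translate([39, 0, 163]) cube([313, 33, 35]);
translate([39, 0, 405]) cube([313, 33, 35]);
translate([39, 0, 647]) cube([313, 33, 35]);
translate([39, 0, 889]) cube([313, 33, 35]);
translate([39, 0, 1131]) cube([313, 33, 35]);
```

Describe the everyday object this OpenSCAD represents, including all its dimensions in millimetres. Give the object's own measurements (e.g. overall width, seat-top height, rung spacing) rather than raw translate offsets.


A straight ladder. Two 39×33 mm vertical rails, 1331 mm tall, stand 391 mm apart (outside-to-outside) with their front faces coplanar on the −y side. 5 rungs, each 33 mm deep and 35 mm tall, span between the inner faces of the rails, front faces flush with the rails. The lowest rung's underside is at z = 163 mm and rungs are spaced 242 mm apart (underside to underside).


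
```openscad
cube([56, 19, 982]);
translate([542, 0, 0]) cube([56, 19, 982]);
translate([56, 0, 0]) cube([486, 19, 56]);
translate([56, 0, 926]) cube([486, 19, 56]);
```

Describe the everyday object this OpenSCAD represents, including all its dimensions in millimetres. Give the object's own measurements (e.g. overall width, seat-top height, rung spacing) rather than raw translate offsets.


A rectangular picture frame lying in the x–z plane (depth along y). The opening is 486 mm wide (x) by 870 mm tall (z), surrounded by a border 56 mm wide on all four sides. The frame is 19 mm deep and is made of two full-height vertical stiles with two horizontal rails fitted between them.


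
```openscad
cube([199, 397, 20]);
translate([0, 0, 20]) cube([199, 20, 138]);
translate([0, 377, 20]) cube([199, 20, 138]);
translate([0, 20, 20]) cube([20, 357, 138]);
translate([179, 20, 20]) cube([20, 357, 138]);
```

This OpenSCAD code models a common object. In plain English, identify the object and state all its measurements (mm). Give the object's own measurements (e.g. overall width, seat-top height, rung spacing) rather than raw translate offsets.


An open-topped rectangular box: outside dimensions 199×397×158 mm, with a uniform wall and base thickness of 20 mm. The base is a full 199×397 slab on the floor; four walls sit on top of the base. The front and back walls (the −y and +y sides) span the full width; the two side walls fit between them.


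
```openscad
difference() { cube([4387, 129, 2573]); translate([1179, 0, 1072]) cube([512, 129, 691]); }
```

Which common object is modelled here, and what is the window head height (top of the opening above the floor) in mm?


A wall with a window opening. The window head height is 1763 mm.

A wall with a rectangular opening subtracted — a window. Sill at z = 1072, opening 691 mm tall, so the head is at 1072 + 691 = 1763 mm.


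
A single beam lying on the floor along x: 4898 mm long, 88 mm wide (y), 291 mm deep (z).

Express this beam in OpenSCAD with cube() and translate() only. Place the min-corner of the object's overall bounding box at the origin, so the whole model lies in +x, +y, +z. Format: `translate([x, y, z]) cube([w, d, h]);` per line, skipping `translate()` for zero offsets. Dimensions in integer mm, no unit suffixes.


cube([4898, 88, 291]);


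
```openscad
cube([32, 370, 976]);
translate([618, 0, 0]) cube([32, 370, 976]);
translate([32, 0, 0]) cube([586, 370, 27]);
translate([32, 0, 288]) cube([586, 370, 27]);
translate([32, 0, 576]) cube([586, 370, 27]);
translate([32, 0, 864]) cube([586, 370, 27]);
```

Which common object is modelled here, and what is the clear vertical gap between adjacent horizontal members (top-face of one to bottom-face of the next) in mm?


A bookshelf. The clear shelf gap is 261 mm.

Two tall side panels with 4 horizontal boards between them — a bookshelf. The first two shelf undersides are at z = 0 and z = 288; with shelf thickness 27, the clear gap is 288 − 0 − 27 = 261 mm.


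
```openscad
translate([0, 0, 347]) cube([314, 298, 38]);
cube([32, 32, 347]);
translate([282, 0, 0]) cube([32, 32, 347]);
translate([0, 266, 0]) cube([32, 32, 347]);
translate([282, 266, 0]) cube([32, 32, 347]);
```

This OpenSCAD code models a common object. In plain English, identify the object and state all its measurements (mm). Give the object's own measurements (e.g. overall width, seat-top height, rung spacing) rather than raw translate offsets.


A simple wooden stool: a rectangular seat 314 mm (x) by 298 mm (y), 38 mm thick, top face at z = 385 mm, on four square legs, each 32×32 mm in cross-section. The legs rest on z = 0, each flush with a corner of the seat.


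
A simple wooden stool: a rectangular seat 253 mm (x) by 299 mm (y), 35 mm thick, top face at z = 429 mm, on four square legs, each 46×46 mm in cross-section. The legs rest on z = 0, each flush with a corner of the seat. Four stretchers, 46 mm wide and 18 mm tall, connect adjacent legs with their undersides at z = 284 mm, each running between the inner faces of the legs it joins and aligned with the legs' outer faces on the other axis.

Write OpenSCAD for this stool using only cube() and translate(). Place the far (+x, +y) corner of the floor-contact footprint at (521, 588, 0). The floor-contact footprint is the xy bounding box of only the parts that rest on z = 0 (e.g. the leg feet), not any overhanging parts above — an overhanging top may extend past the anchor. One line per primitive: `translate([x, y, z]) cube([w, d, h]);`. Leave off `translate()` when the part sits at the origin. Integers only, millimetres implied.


// leg_h = 429 - 35 = 394
// stretcher span = 253 - 2*46 = 161
translate([268, 289, 394]) cube([253, 299, 35]);
translate([268, 289, 0]) cube([46, 46, 394]);
translate([475, 289, 0]) cube([46, 46, 394]);
translate([268, 542, 0]) cube([46, 46, 394]);
translate([475, 542, 0]) cube([46, 46, 394]);
translate([314, 289, 284]) cube([161, 46, 18]);
translate([314, 542, 284]) cube([161, 46, 18]);
translate([268, 335, 284]) cube([46, 207, 18]);
translate([475, 335, 284]) cube([46, 207, 18]);


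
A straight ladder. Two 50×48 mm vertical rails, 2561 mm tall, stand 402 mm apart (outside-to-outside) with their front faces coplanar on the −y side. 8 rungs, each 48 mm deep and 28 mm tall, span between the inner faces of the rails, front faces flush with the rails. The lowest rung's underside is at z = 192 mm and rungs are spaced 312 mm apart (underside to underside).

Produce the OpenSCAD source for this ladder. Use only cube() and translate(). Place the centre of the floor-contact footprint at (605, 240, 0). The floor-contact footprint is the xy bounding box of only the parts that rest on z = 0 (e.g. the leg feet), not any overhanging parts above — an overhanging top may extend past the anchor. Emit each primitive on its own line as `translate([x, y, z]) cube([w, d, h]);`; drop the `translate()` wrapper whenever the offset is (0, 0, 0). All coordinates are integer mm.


translate([404, 216, 0]) cube([50, 48, 2561]);
translate([756, 216, 0]) cube([50, 48, 2561]);
translate([454, 216, 192]) cube([302, 48, 28]);
translate([454, 216, 504]) cube([302, 48, 28]);
translate([454, 216, 816]) cube([302, 48, 28]);
translate([454, 216, 1128]) cube([302, 48, 28]);
translate([454, 216, 1440]) cube([302, 48, 28]);
translate([454, 216, 1752]) cube([302, 48, 28]);
translate([454, 216, 2064]) cube([302, 48, 28]);
translate([454, 216, 2376]) cube([302, 48, 28]);


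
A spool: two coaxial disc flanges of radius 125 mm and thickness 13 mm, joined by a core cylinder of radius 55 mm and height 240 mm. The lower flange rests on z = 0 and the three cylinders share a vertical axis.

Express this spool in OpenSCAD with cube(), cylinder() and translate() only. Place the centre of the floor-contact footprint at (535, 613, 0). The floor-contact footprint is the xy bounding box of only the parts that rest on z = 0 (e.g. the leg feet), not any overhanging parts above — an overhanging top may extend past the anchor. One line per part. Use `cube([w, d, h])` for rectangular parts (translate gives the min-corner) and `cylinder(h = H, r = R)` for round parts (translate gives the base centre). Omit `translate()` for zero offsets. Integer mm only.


translate([535, 613, 0]) cylinder(h = 13, r = 125);
translate([535, 613, 13]) cylinder(h = 240, r = 55);
translate([535, 613, 253]) cylinder(h = 13, r = 125);


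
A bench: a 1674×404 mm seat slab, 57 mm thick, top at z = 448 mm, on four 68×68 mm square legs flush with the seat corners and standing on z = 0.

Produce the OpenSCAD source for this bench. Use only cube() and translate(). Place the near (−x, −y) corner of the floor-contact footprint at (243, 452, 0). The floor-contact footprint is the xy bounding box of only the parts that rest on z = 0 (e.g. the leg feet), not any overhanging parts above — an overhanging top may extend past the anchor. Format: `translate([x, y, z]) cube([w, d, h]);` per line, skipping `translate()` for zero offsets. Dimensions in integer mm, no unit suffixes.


// leg_h = 448 − 57 = 391
translate([243, 452, 391]) cube([1674, 404, 57]);
translate([243, 452, 0]) cube([68, 68, 391]);
translate([243, 788, 0]) cube([68, 68, 391]);
translate([1849, 452, 0]) cube([68, 68, 391]);
translate([1849, 788, 0]) cube([68, 68, 391]);


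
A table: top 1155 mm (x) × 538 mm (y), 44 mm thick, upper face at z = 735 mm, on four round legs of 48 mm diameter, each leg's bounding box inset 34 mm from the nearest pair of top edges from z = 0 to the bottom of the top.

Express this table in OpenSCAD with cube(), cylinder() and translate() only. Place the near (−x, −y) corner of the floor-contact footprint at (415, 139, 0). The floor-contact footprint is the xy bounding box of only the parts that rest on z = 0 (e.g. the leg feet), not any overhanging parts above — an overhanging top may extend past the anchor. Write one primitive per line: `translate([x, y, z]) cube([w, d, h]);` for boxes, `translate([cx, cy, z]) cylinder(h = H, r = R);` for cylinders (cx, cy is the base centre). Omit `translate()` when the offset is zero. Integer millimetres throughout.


translate([381, 105, 691]) cube([1155, 538, 44]);
translate([439, 163, 0]) cylinder(h = 691, r = 24);
translate([1478, 163, 0]) cylinder(h = 691, r = 24);
translate([439, 585, 0]) cylinder(h = 691, r = 24);
translate([1478, 585, 0]) cylinder(h = 691, r = 24);


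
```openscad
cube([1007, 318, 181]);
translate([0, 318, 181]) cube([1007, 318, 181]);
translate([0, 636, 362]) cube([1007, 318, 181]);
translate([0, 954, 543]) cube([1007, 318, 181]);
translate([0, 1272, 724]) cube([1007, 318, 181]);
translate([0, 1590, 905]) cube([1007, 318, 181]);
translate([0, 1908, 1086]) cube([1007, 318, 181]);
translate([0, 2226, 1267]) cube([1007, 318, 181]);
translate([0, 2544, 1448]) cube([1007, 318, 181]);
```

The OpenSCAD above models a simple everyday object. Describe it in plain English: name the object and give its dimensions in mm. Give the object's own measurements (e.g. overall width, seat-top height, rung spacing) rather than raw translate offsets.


A straight staircase of 9 solid steps. Each step is 1007 mm wide (x), 318 mm deep (y, the going) and 181 mm tall (the rise). The first step rests on the floor; each subsequent step sits one going further in +y and one rise higher in +z, directly behind and above the previous step with no overlap.


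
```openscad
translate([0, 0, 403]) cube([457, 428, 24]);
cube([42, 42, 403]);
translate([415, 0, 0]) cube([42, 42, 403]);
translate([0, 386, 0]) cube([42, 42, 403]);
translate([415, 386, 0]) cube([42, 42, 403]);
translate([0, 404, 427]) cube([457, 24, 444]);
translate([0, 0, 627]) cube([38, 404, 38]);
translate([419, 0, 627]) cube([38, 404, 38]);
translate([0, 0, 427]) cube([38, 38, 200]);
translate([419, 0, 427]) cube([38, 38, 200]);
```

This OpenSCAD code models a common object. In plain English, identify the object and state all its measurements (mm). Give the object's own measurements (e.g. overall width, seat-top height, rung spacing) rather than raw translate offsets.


A chair. The seat is a 457×428×24 mm slab with its top at z = 427 mm, on four 42×42 mm corner legs (flush with the seat edges, standing on z = 0). A flat backrest 24 mm thick, 444 mm tall, spans the full seat width and rises from the seat top along its +y edge, rear face flush with the rear of the seat. Two armrests of 38×38 mm section run along each side from the seat's front edge to the front of the backrest, top faces 238 mm above the seat top and outer faces flush with the seat's x-edges; a 38×38 mm post under the front of each armrest stands on the seat at the front corner.


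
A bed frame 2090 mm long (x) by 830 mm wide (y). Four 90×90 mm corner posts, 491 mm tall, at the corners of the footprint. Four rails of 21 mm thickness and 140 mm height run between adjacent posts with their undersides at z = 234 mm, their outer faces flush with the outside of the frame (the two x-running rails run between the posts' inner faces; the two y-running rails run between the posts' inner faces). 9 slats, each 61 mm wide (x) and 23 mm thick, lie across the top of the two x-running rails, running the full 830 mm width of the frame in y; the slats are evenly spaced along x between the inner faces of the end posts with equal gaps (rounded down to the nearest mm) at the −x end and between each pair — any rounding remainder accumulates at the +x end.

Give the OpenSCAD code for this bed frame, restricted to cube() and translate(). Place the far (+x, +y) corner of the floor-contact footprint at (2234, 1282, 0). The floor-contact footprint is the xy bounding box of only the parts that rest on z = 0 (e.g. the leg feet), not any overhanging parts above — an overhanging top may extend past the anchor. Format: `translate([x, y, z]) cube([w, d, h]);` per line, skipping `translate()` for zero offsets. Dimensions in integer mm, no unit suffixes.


translate([144, 452, 0]) cube([90, 90, 491]);
translate([144, 1192, 0]) cube([90, 90, 491]);
translate([2144, 452, 0]) cube([90, 90, 491]);
translate([2144, 1192, 0]) cube([90, 90, 491]);
translate([234, 452, 234]) cube([1910, 21, 140]);
translate([234, 1261, 234]) cube([1910, 21, 140]);
translate([144, 542, 234]) cube([21, 650, 140]);
translate([2213, 542, 234]) cube([21, 650, 140]);
translate([370, 452, 374]) cube([61, 830, 23]);
translate([567, 452, 374]) cube([61, 830, 23]);
translate([764, 452, 374]) cube([61, 830, 23]);
translate([961, 452, 374]) cube([61, 830, 23]);
translate([1158, 452, 374]) cube([61, 830, 23]);
translate([1355, 452, 374]) cube([61, 830, 23]);
translate([1552, 452, 374]) cube([61, 830, 23]);
translate([1749, 452, 374]) cube([61, 830, 23]);
translate([1946, 452, 374]) cube([61, 830, 23]);


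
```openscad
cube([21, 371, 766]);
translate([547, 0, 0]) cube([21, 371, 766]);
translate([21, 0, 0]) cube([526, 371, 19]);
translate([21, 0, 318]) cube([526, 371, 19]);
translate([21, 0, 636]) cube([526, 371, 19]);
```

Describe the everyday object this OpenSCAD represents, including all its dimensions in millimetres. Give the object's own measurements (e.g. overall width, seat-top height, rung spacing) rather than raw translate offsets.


An open bookshelf. Two side panels, each 21 mm thick, 371 mm deep and 766 mm tall, stand 568 mm apart (outside-to-outside). Between them sit 3 shelves, each 19 mm thick and 371 mm deep, spanning the full gap between the sides. The bottom shelf rests on the floor (its underside at z = 0) and the clear gap between one shelf's top and the next shelf's underside is 299 mm.


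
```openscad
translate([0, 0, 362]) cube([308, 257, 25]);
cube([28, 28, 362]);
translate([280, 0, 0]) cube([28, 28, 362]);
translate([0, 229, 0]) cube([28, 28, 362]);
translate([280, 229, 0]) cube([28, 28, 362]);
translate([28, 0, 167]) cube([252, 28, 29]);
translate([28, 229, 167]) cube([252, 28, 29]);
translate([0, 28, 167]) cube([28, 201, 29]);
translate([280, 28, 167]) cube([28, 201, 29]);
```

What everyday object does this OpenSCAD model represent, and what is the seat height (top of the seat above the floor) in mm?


A stool. The seat height is 387 mm.

A 308×257×25 slab at z = 362 on four corner posts — a stool. The seat top is 362 + 25 = 387 mm.


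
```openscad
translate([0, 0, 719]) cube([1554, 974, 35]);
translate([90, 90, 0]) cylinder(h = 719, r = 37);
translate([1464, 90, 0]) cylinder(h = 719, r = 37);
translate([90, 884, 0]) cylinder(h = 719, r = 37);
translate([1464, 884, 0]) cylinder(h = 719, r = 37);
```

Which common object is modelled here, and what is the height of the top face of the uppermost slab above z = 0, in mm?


A table. The table height is 754 mm.

A 1554×974×35 slab sits at z = 719 on four Ø74 mm round legs — a table. The top surface is at 719 + 35 = 754 mm.


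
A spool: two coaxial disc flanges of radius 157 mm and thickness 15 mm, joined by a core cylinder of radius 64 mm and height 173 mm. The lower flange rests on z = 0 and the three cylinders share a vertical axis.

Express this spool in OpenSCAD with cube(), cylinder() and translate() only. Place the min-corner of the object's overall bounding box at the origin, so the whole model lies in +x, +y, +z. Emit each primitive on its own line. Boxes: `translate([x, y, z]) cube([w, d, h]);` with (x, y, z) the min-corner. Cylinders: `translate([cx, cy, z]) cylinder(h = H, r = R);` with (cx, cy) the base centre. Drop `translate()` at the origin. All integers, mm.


translate([157, 157, 0]) cylinder(h = 15, r = 157);
translate([157, 157, 15]) cylinder(h = 173, r = 64);
translate([157, 157, 188]) cylinder(h = 15, r = 157);


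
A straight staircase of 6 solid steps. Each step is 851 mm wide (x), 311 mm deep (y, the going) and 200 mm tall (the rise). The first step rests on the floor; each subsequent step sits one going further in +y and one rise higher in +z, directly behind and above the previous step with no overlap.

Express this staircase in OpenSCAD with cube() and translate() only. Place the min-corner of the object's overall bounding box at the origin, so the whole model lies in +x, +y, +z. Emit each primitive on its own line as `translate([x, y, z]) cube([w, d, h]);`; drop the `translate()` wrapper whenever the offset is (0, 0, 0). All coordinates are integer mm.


cube([851, 311, 200]);
translate([0, 311, 200]) cube([851, 311, 200]);
translate([0, 622, 400]) cube([851, 311, 200]);
translate([0, 933, 600]) cube([851, 311, 200]);
translate([0, 1244, 800]) cube([851, 311, 200]);
translate([0, 1555, 1000]) cube([851, 311, 200]);


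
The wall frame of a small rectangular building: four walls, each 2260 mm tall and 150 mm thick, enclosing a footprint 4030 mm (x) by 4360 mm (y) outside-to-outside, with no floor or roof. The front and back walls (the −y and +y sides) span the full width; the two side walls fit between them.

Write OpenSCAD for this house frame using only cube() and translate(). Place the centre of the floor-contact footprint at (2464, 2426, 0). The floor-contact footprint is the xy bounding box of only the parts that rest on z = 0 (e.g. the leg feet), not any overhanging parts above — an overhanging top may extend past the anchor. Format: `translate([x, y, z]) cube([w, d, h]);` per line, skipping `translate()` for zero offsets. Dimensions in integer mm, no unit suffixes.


translate([449, 246, 0]) cube([4030, 150, 2260]);
translate([449, 4456, 0]) cube([4030, 150, 2260]);
translate([449, 396, 0]) cube([150, 4060, 2260]);
translate([4329, 396, 0]) cube([150, 4060, 2260]);


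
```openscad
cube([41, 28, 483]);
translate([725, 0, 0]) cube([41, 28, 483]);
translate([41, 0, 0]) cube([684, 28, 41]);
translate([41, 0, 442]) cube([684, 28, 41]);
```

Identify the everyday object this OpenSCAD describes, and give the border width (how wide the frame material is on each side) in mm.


A picture frame. The border width is 41 mm.

Four thin pieces enclosing a rectangular opening — a picture frame. The two full-height stiles are 483 mm tall; the top rail sits at z = 442 and is 41 mm tall, so the border above the opening is 483 − 442 = 41 mm, matching the stile x-width.


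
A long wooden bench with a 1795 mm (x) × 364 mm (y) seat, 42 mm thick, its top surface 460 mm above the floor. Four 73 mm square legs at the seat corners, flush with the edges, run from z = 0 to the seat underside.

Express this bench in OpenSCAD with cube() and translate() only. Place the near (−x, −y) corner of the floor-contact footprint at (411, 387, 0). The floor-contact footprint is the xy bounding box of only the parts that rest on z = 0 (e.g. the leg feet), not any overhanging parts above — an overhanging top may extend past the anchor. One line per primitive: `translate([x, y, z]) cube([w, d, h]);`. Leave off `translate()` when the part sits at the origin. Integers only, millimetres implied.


// leg_h = 460 − 42 = 418
translate([411, 387, 418]) cube([1795, 364, 42]);
translate([411, 387, 0]) cube([73, 73, 418]);
translate([411, 678, 0]) cube([73, 73, 418]);
translate([2133, 387, 0]) cube([73, 73, 418]);
translate([2133, 678, 0]) cube([73, 73, 418]);


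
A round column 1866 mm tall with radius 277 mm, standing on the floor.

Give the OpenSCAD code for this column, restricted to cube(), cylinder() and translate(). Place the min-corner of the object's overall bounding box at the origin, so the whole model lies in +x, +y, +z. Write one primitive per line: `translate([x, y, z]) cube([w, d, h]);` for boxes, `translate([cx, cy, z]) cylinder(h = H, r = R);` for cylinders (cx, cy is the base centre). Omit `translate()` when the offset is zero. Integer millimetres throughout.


translate([277, 277, 0]) cylinder(h = 1866, r = 277);


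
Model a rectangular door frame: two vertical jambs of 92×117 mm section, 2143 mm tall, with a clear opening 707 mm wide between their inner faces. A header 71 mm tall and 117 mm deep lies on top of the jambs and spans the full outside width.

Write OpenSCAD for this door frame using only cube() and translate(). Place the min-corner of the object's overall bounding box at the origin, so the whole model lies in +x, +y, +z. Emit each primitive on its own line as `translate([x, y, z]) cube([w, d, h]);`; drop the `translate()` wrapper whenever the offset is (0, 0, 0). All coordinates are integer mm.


cube([92, 117, 2143]);
translate([799, 0, 0]) cube([92, 117, 2143]);
translate([0, 0, 2143]) cube([891, 117, 71]);


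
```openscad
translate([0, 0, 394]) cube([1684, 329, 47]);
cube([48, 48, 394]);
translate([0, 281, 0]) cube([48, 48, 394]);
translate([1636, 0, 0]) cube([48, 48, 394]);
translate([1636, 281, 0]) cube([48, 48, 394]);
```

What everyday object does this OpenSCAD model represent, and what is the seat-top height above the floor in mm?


A bench. The seat-top height is 441 mm.

A long slab on four corner posts — a bench. The slab sits at z = 394 with thickness 47, so the top is 394 + 47 = 441 mm.


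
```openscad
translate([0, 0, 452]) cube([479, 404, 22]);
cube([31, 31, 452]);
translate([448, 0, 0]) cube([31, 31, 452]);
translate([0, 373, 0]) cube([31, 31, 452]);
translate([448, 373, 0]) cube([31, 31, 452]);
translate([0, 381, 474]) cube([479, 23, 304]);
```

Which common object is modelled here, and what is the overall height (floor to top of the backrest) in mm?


A chair. The overall height is 778 mm.

A slab on four corner posts with a tall panel at the back — a chair. The seat slab sits at z = 452 with thickness 22, and the 304 mm backrest starts at the seat top, so the overall height is 452 + 22 + 304 = 778 mm.


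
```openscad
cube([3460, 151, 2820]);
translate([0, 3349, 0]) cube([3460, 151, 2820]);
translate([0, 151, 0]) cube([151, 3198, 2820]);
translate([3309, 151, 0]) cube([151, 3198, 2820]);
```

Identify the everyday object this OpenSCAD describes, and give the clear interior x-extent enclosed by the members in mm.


A house (or room) frame. The interior width is 3158 mm.

Four 2820 mm walls enclosing a rectangle with no floor or roof — a room or house frame. Outside width is 3460 mm and wall thickness is 151 mm, so the interior width is 3460 − 2 × 151 = 3158 mm.


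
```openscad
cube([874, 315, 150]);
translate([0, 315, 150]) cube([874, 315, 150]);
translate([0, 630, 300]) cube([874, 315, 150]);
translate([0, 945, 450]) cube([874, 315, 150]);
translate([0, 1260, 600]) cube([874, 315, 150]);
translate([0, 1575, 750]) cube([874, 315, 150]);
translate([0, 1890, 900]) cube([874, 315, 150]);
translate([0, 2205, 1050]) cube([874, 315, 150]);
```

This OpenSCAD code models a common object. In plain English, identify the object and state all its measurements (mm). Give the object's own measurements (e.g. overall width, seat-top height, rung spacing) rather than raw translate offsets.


A straight staircase of 8 solid steps. Each step is 874 mm wide (x), 315 mm deep (y, the going) and 150 mm tall (the rise). The first step rests on the floor; each subsequent step sits one going further in +y and one rise higher in +z, directly behind and above the previous step with no overlap.


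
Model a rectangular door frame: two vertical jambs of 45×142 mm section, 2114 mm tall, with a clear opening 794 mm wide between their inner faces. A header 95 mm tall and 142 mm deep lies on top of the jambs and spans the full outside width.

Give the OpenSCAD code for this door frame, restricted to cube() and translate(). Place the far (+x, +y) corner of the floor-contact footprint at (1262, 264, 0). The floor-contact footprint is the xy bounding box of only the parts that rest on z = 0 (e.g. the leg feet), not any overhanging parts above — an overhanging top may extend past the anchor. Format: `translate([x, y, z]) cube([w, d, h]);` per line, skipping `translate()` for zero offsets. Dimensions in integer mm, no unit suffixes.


translate([378, 122, 0]) cube([45, 142, 2114]);
translate([1217, 122, 0]) cube([45, 142, 2114]);
translate([378, 122, 2114]) cube([884, 142, 95]);


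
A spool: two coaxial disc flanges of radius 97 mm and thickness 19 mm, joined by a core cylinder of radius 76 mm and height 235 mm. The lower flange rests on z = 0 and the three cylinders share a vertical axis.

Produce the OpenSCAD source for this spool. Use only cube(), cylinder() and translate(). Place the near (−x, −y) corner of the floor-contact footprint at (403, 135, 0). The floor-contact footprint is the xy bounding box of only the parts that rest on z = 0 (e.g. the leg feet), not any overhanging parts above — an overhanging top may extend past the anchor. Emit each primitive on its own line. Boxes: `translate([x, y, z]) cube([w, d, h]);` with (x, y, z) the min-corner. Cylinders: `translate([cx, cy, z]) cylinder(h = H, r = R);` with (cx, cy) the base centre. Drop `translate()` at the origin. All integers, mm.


translate([500, 232, 0]) cylinder(h = 19, r = 97);
translate([500, 232, 19]) cylinder(h = 235, r = 76);
translate([500, 232, 254]) cylinder(h = 19, r = 97);


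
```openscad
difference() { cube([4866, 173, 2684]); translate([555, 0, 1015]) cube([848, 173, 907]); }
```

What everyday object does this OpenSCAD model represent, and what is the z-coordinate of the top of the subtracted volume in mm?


A wall with a window opening. The window head height is 1922 mm.

A wall with a rectangular opening subtracted — a window. Sill at z = 1015, opening 907 mm tall, so the head is at 1015 + 907 = 1922 mm.


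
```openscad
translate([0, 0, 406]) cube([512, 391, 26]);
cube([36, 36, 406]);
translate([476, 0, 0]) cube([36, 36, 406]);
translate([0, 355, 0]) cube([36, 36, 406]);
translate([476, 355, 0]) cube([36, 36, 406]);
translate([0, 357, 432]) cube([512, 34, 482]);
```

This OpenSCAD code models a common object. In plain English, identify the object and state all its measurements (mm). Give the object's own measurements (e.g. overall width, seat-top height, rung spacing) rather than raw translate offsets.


A chair. The seat is a 512×391×26 mm slab with its top at z = 432 mm, on four 36×36 mm corner legs (flush with the seat edges, standing on z = 0). A flat backrest 34 mm thick, 482 mm tall, spans the full seat width and rises from the seat top along its +y edge, rear face flush with the rear of the seat.


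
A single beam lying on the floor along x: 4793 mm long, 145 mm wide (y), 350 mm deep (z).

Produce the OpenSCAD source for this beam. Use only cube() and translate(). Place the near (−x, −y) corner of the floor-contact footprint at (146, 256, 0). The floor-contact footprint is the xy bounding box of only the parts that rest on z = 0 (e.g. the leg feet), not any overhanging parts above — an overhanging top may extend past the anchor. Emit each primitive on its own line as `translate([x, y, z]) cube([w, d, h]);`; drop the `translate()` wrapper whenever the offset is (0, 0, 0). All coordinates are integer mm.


translate([146, 256, 0]) cube([4793, 145, 350]);


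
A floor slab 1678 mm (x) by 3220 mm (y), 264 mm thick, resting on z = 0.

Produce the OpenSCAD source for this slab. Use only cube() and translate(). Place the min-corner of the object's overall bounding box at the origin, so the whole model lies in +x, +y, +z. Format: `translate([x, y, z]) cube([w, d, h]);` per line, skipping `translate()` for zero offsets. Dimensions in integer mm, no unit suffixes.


cube([1678, 3220, 264]);


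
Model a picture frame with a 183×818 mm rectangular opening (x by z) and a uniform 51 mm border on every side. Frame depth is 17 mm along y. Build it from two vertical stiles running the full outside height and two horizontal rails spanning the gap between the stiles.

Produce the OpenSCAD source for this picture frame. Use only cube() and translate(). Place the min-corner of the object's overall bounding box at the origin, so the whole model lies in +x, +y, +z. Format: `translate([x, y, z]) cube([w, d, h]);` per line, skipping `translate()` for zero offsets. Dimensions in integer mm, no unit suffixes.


cube([51, 17, 920]);
translate([234, 0, 0]) cube([51, 17, 920]);
translate([51, 0, 0]) cube([183, 17, 51]);
translate([51, 0, 869]) cube([183, 17, 51]);


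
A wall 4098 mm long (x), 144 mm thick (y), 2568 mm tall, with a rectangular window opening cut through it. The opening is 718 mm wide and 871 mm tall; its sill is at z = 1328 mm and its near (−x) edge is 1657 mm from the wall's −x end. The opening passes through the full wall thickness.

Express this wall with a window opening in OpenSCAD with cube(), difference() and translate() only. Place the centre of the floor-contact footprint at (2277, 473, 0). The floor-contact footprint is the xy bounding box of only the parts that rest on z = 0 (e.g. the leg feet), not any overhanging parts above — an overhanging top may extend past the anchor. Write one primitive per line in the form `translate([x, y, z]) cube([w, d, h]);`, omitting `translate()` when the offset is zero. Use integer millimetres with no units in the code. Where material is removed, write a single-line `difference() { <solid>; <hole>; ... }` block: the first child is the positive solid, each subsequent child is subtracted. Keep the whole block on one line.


difference() { translate([228, 401, 0]) cube([4098, 144, 2568]); translate([1885, 401, 1328]) cube([718, 144, 871]); }


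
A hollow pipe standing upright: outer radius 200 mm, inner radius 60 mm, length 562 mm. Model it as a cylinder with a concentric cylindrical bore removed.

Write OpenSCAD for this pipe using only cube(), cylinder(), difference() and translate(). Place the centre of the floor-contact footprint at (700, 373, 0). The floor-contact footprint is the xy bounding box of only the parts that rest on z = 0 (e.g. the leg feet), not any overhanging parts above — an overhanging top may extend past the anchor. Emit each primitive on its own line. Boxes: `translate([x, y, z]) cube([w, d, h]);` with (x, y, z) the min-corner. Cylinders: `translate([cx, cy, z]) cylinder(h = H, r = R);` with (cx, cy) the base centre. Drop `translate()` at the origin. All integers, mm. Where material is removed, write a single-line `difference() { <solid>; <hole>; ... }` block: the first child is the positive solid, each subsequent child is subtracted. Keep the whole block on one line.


difference() { translate([700, 373, 0]) cylinder(h = 562, r = 200); translate([700, 373, 0]) cylinder(h = 562, r = 60); }


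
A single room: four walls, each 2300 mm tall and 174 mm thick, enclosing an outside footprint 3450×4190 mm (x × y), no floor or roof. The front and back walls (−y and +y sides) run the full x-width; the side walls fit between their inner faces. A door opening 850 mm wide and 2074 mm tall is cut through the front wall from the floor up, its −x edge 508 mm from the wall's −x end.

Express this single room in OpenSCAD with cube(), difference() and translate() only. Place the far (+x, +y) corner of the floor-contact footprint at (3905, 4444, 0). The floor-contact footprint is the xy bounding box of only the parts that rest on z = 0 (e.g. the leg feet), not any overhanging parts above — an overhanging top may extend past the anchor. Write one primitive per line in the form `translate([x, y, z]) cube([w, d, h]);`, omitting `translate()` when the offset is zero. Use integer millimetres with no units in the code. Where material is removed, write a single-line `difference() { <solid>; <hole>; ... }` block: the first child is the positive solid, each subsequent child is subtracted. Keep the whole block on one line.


difference() { translate([455, 254, 0]) cube([3450, 174, 2300]); translate([963, 254, 0]) cube([850, 174, 2074]); }
translate([455, 4270, 0]) cube([3450, 174, 2300]);
translate([455, 428, 0]) cube([174, 3842, 2300]);
translate([3731, 428, 0]) cube([174, 3842, 2300]);
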